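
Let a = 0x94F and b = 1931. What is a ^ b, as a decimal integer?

3780

0x94F = 100101001111
1931 = 011110001011
XOR → 111011000100 = 3780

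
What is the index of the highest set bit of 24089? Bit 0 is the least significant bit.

24089 = 101111000011001
The topmost 1 is at position 14 (since 2^14 = 16384 ≤ 24089 < 32768).

14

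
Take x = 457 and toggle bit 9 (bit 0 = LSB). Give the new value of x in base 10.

969

x = 0111001001
bit 9 is currently 0; toggle it via x ^ (1 << 9) = x ^ 512
→ 1111001001 = 969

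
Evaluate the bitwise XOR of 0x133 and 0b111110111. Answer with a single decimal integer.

0x133 = 100110011
b = 111110111
XOR → 011000100 = 196

196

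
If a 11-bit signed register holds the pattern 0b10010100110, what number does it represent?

pattern = 10010100110 (MSB is 1 ⇒ negative)
Invert: 01101011001, add 1 → 01101011010 = 858, so the value is -858.
(Equivalently: 1190 - 2^11 = 1190 - 2048 = -858.)

-858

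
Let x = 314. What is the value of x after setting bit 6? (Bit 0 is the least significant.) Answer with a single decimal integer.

378

x = 100111010
bit 6 is currently 0; set it via x | (1 << 6) = x | 64
→ 101111010 = 378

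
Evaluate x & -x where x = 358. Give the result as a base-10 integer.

x = 101100110 = 358
-x (two's complement) = …010011010
AND   = 000000010 = 2
(x & -x isolates the lowest set bit of x.)

2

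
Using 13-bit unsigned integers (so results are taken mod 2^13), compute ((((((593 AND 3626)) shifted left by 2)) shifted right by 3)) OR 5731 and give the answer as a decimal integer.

5987

593 = 0001001010001
3626 = 0111000101010
→ AND → 0001000000000 = 512
→ shifted left by 2 (mod 2^13) → 0100000000000 = 2048
→ shifted right by 3 → 0000100000000 = 256
5731 = 1011001100011
→ OR → 1011101100011 = 5987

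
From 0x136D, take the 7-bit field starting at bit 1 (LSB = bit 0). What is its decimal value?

54

v = 1001101101101
Shift right by 1: 100110110110
Mask low 7 bits: 0110110 = 54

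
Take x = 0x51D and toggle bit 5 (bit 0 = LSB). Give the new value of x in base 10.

x = 10100011101
bit 5 is currently 0; toggle it via x ^ (1 << 5) = x ^ 32
→ 10100111101 = 1341

1341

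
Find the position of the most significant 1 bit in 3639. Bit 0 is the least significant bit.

11

3639 = 111000110111
The topmost 1 is at position 11 (since 2^11 = 2048 ≤ 3639 < 4096).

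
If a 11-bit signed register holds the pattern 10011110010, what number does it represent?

-782

pattern = 10011110010 (MSB is 1 ⇒ negative)
Invert: 01100001101, add 1 → 01100001110 = 782, so the value is -782.
(Equivalently: 1266 - 2^11 = 1266 - 2048 = -782.)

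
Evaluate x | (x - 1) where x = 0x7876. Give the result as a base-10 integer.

30839

x = 111100001110110 = 30838
x - 1 = 111100001110101
OR    = 111100001110111 = 30839
(x | (x - 1) sets all bits below the lowest set bit.)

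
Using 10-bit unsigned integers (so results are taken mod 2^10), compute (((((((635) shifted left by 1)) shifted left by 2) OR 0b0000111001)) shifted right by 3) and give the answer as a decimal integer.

635 = 1001111011
→ shifted left by 1 (mod 2^10) → 0011110110 = 246
→ shifted left by 2 (mod 2^10) → 1111011000 = 984
0b0000111001 = 0000111001
→ OR → 1111111001 = 1017
→ shifted right by 3 → 0001111111 = 127

127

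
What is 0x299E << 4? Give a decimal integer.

170464

0x299E = 000010100110011110
shift left by 4 → 101001100111100000 = 170464
(equivalently, 10654 × 2^4 = 10654 × 16)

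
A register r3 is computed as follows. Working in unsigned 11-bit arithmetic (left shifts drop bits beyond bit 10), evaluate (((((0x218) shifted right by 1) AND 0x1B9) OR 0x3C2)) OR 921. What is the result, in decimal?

987

0x218 = 01000011000
→ shifted right by 1 → 00100001100 = 268
0x1B9 = 00110111001
→ AND → 00100001000 = 264
0x3C2 = 01111000010
→ OR → 01111001010 = 970
921 = 01110011001
→ OR → 01111011011 = 987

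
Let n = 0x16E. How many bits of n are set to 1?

6

0x16E = 101101110
Count the 1s: 1 + 1 + 1 + 1 + 1 + 1 = 6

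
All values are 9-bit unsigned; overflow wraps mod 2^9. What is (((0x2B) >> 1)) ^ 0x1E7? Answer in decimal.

498

0x2B = 000101011
→ >> 1 → 000010101 = 21
0x1E7 = 111100111
→ ^ → 111110010 = 498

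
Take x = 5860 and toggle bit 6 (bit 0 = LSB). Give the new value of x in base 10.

5796

x = 1011011100100
bit 6 is currently 1; toggle it via x ^ (1 << 6) = x ^ 64
→ 1011010100100 = 5796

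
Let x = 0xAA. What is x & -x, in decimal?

2

x = 10101010 = 170
-x (two's complement) = …01010110
AND   = 00000010 = 2
(x & -x isolates the lowest set bit of x.)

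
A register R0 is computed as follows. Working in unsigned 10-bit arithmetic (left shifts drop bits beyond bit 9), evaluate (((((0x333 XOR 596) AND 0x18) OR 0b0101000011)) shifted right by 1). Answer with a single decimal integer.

0x333 = 1100110011
596 = 1001010100
→ XOR → 0101100111 = 359
0x18 = 0000011000
→ AND → 0000000000 = 0
0b0101000011 = 0101000011
→ OR → 0101000011 = 323
→ shifted right by 1 → 0010100001 = 161

161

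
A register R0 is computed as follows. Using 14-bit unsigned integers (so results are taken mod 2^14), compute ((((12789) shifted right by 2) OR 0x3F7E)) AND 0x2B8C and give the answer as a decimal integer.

11020

12789 = 11000111110101
→ shifted right by 2 → 00110001111101 = 3197
0x3F7E = 11111101111110
→ OR → 11111101111111 = 16255
0x2B8C = 10101110001100
→ AND → 10101100001100 = 11020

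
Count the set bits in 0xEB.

0xEB = 11101011
Count the 1s: 1 + 1 + 1 + 1 + 1 + 1 = 6

6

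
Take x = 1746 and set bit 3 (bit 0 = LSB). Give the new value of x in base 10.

x = 11011010010
bit 3 is currently 0; set it via x | (1 << 3) = x | 8
→ 11011011010 = 1754

1754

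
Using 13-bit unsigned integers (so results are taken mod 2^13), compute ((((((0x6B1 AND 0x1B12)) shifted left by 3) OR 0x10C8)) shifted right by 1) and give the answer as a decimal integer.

0x6B1 = 0011010110001
0x1B12 = 1101100010010
→ AND → 0001000010000 = 528
→ shifted left by 3 (mod 2^13) → 1000010000000 = 4224
0x10C8 = 1000011001000
→ OR → 1000011001000 = 4296
→ shifted right by 1 → 0100001100100 = 2148

2148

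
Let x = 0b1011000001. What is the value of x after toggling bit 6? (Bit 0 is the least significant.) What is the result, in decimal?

641

x = 1011000001
bit 6 is currently 1; toggle it via x ^ (1 << 6) = x ^ 64
→ 1010000001 = 641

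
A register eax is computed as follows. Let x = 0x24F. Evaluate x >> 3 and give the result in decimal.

73

0x24F = 1001001111
shift right by 3 → 0001001001 = 73
(equivalently, floor(591 / 8))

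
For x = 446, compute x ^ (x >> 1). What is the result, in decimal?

353

x = 110111110 = 446
x>>1 = 011011111
XOR  = 101100001 = 353
(x ^ (x >> 1) gives the standard binary-reflected Gray code of x.)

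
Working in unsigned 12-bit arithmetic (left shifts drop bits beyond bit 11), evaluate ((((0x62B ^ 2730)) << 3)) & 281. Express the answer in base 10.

0x62B = 011000101011
2730 = 101010101010
→ ^ → 110010000001 = 3201
→ << 3 (mod 2^12) → 010000001000 = 1032
281 = 000100011001
→ & → 000000001000 = 8

8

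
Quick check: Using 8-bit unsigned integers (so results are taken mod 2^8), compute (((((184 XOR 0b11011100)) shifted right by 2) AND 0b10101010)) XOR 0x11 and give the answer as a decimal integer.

184 = 10111000
0b11011100 = 11011100
→ XOR → 01100100 = 100
→ shifted right by 2 → 00011001 = 25
0b10101010 = 10101010
→ AND → 00001000 = 8
0x11 = 00010001
→ XOR → 00011001 = 25

25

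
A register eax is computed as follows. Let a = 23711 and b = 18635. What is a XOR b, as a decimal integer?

23711 = 101110010011111
18635 = 100100011001011
XOR → 001010001010100 = 5204

5204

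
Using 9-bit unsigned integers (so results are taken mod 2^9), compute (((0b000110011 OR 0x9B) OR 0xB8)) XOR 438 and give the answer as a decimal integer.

0b000110011 = 000110011
0x9B = 010011011
→ OR → 010111011 = 187
0xB8 = 010111000
→ OR → 010111011 = 187
438 = 110110110
→ XOR → 100001101 = 269

269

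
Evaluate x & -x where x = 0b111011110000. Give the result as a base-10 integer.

16

x = 111011110000 = 3824
-x (two's complement) = …000100010000
AND   = 000000010000 = 16
(x & -x isolates the lowest set bit of x.)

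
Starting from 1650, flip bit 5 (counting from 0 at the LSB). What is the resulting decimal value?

1618

x = 11001110010
bit 5 is currently 1; toggle it via x ^ (1 << 5) = x ^ 32
→ 11001010010 = 1618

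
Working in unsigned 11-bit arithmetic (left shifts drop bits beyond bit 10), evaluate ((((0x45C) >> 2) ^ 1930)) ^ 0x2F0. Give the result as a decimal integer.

0x45C = 10001011100
→ >> 2 → 00100010111 = 279
1930 = 11110001010
→ ^ → 11010011101 = 1693
0x2F0 = 01011110000
→ ^ → 10001101101 = 1133

1133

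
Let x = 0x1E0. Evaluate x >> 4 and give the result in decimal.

0x1E0 = 111100000
shift right by 4 → 000011110 = 30
(equivalently, floor(480 / 16))

30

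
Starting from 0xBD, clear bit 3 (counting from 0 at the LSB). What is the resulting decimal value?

181

x = 10111101
bit 3 is currently 1; clear it via x & ~(1 << 3) = x & ~8
→ 10110101 = 181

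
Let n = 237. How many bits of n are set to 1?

6

237 = 11101101
Count the 1s: 1 + 1 + 1 + 1 + 1 + 1 = 6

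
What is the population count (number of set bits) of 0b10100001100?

4

n = 10100001100
Count the 1s: 1 + 1 + 1 + 1 = 4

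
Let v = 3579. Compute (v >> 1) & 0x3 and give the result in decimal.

v = 110111111011
Shift right by 1: 11011111101
Mask low 2 bits: 01 = 1

1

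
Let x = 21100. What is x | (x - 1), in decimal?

21103

x = 101001001101100 = 21100
x - 1 = 101001001101011
OR    = 101001001101111 = 21103
(x | (x - 1) sets all bits below the lowest set bit.)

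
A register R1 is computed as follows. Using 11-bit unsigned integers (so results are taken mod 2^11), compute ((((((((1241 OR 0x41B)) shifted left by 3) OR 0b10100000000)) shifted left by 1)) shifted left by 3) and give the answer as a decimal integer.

1241 = 10011011001
0x41B = 10000011011
→ OR → 10011011011 = 1243
→ shifted left by 3 (mod 2^11) → 11011011000 = 1752
0b10100000000 = 10100000000
→ OR → 11111011000 = 2008
→ shifted left by 1 (mod 2^11) → 11110110000 = 1968
→ shifted left by 3 (mod 2^11) → 10110000000 = 1408

1408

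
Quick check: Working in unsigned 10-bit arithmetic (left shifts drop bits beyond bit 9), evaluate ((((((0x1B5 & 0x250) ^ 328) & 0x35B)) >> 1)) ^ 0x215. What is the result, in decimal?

0x1B5 = 0110110101
0x250 = 1001010000
→ & → 0000010000 = 16
328 = 0101001000
→ ^ → 0101011000 = 344
0x35B = 1101011011
→ & → 0101011000 = 344
→ >> 1 → 0010101100 = 172
0x215 = 1000010101
→ ^ → 1010111001 = 697

697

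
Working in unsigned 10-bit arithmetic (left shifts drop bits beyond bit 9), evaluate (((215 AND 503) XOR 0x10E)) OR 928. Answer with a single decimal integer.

215 = 0011010111
503 = 0111110111
→ AND → 0011010111 = 215
0x10E = 0100001110
→ XOR → 0111011001 = 473
928 = 1110100000
→ OR → 1111111001 = 1017

1017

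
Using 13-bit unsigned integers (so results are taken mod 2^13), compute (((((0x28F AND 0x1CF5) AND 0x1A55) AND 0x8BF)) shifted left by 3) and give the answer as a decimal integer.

40

0x28F = 0001010001111
0x1CF5 = 1110011110101
→ AND → 0000010000101 = 133
0x1A55 = 1101001010101
→ AND → 0000000000101 = 5
0x8BF = 0100010111111
→ AND → 0000000000101 = 5
→ shifted left by 3 (mod 2^13) → 0000000101000 = 40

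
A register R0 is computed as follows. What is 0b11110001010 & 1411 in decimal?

a = 11110001010
1411 = 10110000011
AND → 10110000010 = 1410

1410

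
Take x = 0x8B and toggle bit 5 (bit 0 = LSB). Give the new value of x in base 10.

x = 010001011
bit 5 is currently 0; toggle it via x ^ (1 << 5) = x ^ 32
→ 010101011 = 171

171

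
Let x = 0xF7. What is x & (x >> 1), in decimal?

115

x = 11110111 = 247
x>>1 = 01111011
AND  = 01110011 = 115
(x & (x >> 1) has a 1 wherever x has two consecutive 1 bits.)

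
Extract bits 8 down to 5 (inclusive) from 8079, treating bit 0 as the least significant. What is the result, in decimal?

v = 01111110001111
Shift right by 5: 011111100
Mask low 4 bits: 1100 = 12

12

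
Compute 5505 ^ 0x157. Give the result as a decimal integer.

5505 = 1010110000001
0x157 = 0000101010111
XOR → 1010011010110 = 5334

5334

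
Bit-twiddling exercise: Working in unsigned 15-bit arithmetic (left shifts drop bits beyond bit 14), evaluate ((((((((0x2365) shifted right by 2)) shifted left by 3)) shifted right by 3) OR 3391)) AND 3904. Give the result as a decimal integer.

3392

0x2365 = 010001101100101
→ shifted right by 2 → 000100011011001 = 2265
→ shifted left by 3 (mod 2^15) → 100011011001000 = 18120
→ shifted right by 3 → 000100011011001 = 2265
3391 = 000110100111111
→ OR → 000110111111111 = 3583
3904 = 000111101000000
→ AND → 000110101000000 = 3392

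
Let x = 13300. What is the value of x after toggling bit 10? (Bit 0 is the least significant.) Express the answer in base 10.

x = 11001111110100
bit 10 is currently 0; toggle it via x ^ (1 << 10) = x ^ 1024
→ 11011111110100 = 14324

14324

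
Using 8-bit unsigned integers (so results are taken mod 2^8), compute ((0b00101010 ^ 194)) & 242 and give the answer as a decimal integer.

224

0b00101010 = 00101010
194 = 11000010
→ ^ → 11101000 = 232
242 = 11110010
→ & → 11100000 = 224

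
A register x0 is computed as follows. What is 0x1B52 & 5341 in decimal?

4176

0x1B52 = 1101101010010
5341 = 1010011011101
AND → 1000001010000 = 4176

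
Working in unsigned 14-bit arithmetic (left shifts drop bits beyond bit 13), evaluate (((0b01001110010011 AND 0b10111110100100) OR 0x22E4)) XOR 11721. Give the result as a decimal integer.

0b01001110010011 = 01001110010011
0b10111110100100 = 10111110100100
→ AND → 00001110000000 = 896
0x22E4 = 10001011100100
→ OR → 10001111100100 = 9188
11721 = 10110111001001
→ XOR → 00111000101101 = 3629

3629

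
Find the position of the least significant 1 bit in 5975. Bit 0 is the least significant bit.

5975 = 1011101010111
Trailing zeros: 0, so the lowest set bit is bit 0 (value 1).

0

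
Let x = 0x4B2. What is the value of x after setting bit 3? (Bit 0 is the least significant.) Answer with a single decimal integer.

x = 10010110010
bit 3 is currently 0; set it via x | (1 << 3) = x | 8
→ 10010111010 = 1210

1210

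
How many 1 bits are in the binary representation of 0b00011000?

2

n = 11000
Count the 1s: 1 + 1 = 2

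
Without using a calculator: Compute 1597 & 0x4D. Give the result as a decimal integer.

13

1597 = 11000111101
0x4D = 00001001101
AND → 00000001101 = 13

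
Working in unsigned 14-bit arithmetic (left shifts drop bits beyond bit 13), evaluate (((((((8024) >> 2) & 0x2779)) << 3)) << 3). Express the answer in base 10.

5120

8024 = 01111101011000
→ >> 2 → 00011111010110 = 2006
0x2779 = 10011101111001
→ & → 00011101010000 = 1872
→ << 3 (mod 2^14) → 11101010000000 = 14976
→ << 3 (mod 2^14) → 01010000000000 = 5120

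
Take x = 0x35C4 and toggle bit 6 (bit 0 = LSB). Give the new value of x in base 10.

x = 011010111000100
bit 6 is currently 1; toggle it via x ^ (1 << 6) = x ^ 64
→ 011010110000100 = 13700

13700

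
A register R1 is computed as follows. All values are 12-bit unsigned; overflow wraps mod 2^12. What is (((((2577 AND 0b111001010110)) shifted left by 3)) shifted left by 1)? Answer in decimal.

2577 = 101000010001
0b111001010110 = 111001010110
→ AND → 101000010000 = 2576
→ shifted left by 3 (mod 2^12) → 000010000000 = 128
→ shifted left by 1 (mod 2^12) → 000100000000 = 256

256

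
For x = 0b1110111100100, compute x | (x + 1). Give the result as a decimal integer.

7653

x = 1110111100100 = 7652
x + 1 = 1110111100101
OR    = 1110111100101 = 7653
(x | (x + 1) sets the lowest cleared bit.)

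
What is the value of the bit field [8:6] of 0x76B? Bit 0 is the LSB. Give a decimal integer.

v = 11101101011
Shift right by 6: 11101
Mask low 3 bits: 101 = 5

5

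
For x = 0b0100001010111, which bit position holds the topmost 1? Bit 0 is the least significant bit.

11

0b0100001010111 = 100001010111
The topmost 1 is at position 11 (since 2^11 = 2048 ≤ 2135 < 4096).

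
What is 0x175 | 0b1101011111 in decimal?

0x175 = 0101110101
b = 1101011111
 OR → 1101111111 = 895

895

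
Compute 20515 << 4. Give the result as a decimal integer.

20515 = 0000101000000100011
shift left by 4 → 1010000001000110000 = 328240
(equivalently, 20515 × 2^4 = 20515 × 16)

328240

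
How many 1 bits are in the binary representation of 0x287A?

7

0x287A = 10100001111010
Count the 1s: 1 + 1 + 1 + 1 + 1 + 1 + 1 = 7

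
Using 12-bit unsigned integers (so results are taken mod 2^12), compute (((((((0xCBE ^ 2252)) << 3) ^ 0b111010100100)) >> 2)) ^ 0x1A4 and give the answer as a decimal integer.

745

0xCBE = 110010111110
2252 = 100011001100
→ ^ → 010001110010 = 1138
→ << 3 (mod 2^12) → 001110010000 = 912
0b111010100100 = 111010100100
→ ^ → 110100110100 = 3380
→ >> 2 → 001101001101 = 845
0x1A4 = 000110100100
→ ^ → 001011101001 = 745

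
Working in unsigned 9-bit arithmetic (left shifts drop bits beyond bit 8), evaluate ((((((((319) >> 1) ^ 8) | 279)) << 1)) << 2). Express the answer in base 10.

319 = 100111111
→ >> 1 → 010011111 = 159
8 = 000001000
→ ^ → 010010111 = 151
279 = 100010111
→ | → 110010111 = 407
→ << 1 (mod 2^9) → 100101110 = 302
→ << 2 (mod 2^9) → 010111000 = 184

184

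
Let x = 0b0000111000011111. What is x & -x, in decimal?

x = 111000011111 = 3615
-x (two's complement) = …000111100001
AND   = 000000000001 = 1
(x & -x isolates the lowest set bit of x.)

1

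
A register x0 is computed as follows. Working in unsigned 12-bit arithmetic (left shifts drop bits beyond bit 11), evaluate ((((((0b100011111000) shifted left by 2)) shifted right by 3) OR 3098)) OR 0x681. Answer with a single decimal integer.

0b100011111000 = 100011111000
→ shifted left by 2 (mod 2^12) → 001111100000 = 992
→ shifted right by 3 → 000001111100 = 124
3098 = 110000011010
→ OR → 110001111110 = 3198
0x681 = 011010000001
→ OR → 111011111111 = 3839

3839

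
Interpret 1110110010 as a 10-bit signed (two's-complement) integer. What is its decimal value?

pattern = 1110110010 (MSB is 1 ⇒ negative)
Invert: 0001001101, add 1 → 0001001110 = 78, so the value is -78.
(Equivalently: 946 - 2^10 = 946 - 1024 = -78.)

-78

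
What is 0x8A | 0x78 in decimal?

0x8A = 10001010
0x78 = 01111000
 OR → 11111010 = 250

250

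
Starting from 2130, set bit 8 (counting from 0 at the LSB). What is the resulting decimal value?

2386

x = 100001010010
bit 8 is currently 0; set it via x | (1 << 8) = x | 256
→ 100101010010 = 2386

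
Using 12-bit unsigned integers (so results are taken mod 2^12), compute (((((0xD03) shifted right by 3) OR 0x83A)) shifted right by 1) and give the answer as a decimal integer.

0xD03 = 110100000011
→ shifted right by 3 → 000110100000 = 416
0x83A = 100000111010
→ OR → 100110111010 = 2490
→ shifted right by 1 → 010011011101 = 1245

1245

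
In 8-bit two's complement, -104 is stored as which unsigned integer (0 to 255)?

104 in 8 bits: 01101000
Invert: 10010111
Add 1:  10011000 = 152
(Check: 2^8 - 104 = 256 - 104 = 152.)

152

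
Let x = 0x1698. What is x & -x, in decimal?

8

x = 1011010011000 = 5784
-x (two's complement) = …0100101101000
AND   = 0000000001000 = 8
(x & -x isolates the lowest set bit of x.)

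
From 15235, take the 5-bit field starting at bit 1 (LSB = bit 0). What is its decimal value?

v = 11101110000011
Shift right by 1: 1110111000001
Mask low 5 bits: 00001 = 1

1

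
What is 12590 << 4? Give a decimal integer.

12590 = 000011000100101110
shift left by 4 → 110001001011100000 = 201440
(equivalently, 12590 × 2^4 = 12590 × 16)

201440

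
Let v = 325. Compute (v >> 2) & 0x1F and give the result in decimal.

17

v = 101000101
Shift right by 2: 1010001
Mask low 5 bits: 10001 = 17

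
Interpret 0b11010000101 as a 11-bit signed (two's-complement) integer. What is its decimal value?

-379

pattern = 11010000101 (MSB is 1 ⇒ negative)
Invert: 00101111010, add 1 → 00101111011 = 379, so the value is -379.
(Equivalently: 1669 - 2^11 = 1669 - 2048 = -379.)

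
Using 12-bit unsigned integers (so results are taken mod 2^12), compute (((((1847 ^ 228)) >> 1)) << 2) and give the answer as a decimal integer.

4004

1847 = 011100110111
228 = 000011100100
→ ^ → 011111010011 = 2003
→ >> 1 → 001111101001 = 1001
→ << 2 (mod 2^12) → 111110100100 = 4004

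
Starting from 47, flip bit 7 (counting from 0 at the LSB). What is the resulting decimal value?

175

x = 000000101111
bit 7 is currently 0; toggle it via x ^ (1 << 7) = x ^ 128
→ 000010101111 = 175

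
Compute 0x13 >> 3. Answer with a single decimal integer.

2

0x13 = 10011
shift right by 3 → 00010 = 2
(equivalently, floor(19 / 8))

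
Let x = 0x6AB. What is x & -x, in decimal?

1

x = 11010101011 = 1707
-x (two's complement) = …00101010101
AND   = 00000000001 = 1
(x & -x isolates the lowest set bit of x.)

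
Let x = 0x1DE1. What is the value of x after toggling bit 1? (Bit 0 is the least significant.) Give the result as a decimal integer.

x = 1110111100001
bit 1 is currently 0; toggle it via x ^ (1 << 1) = x ^ 2
→ 1110111100011 = 7651

7651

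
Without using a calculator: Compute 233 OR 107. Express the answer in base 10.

233 = 11101001
107 = 01101011
 OR → 11101011 = 235

235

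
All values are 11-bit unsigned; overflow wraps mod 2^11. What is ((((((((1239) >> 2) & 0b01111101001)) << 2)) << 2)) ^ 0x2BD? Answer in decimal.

173

1239 = 10011010111
→ >> 2 → 00100110101 = 309
0b01111101001 = 01111101001
→ & → 00100100001 = 289
→ << 2 (mod 2^11) → 10010000100 = 1156
→ << 2 (mod 2^11) → 01000010000 = 528
0x2BD = 01010111101
→ ^ → 00010101101 = 173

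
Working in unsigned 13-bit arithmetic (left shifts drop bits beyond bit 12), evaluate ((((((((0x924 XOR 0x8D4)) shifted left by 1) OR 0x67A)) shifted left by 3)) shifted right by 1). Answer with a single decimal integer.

0x924 = 0100100100100
0x8D4 = 0100011010100
→ XOR → 0000111110000 = 496
→ shifted left by 1 (mod 2^13) → 0001111100000 = 992
0x67A = 0011001111010
→ OR → 0011111111010 = 2042
→ shifted left by 3 (mod 2^13) → 1111111010000 = 8144
→ shifted right by 1 → 0111111101000 = 4072

4072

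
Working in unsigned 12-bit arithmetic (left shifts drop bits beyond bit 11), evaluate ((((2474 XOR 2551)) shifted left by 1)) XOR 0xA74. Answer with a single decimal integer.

2474 = 100110101010
2551 = 100111110111
→ XOR → 000001011101 = 93
→ shifted left by 1 (mod 2^12) → 000010111010 = 186
0xA74 = 101001110100
→ XOR → 101011001110 = 2766

2766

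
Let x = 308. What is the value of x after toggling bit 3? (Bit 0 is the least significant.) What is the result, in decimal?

316

x = 100110100
bit 3 is currently 0; toggle it via x ^ (1 << 3) = x ^ 8
→ 100111100 = 316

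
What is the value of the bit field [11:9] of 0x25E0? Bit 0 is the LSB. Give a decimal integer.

v = 10010111100000
Shift right by 9: 10010
Mask low 3 bits: 010 = 2

2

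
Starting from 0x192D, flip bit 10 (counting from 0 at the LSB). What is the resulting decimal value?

x = 1100100101101
bit 10 is currently 0; toggle it via x ^ (1 << 10) = x ^ 1024
→ 1110100101101 = 7469

7469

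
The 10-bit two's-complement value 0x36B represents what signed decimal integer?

-149

pattern = 1101101011 (MSB is 1 ⇒ negative)
Invert: 0010010100, add 1 → 0010010101 = 149, so the value is -149.
(Equivalently: 875 - 2^10 = 875 - 1024 = -149.)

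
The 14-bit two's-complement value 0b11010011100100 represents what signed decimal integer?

-2844

pattern = 11010011100100 (MSB is 1 ⇒ negative)
Invert: 00101100011011, add 1 → 00101100011100 = 2844, so the value is -2844.
(Equivalently: 13540 - 2^14 = 13540 - 16384 = -2844.)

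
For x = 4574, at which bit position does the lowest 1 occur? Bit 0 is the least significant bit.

4574 = 1000111011110
Trailing zeros: 1, so the lowest set bit is bit 1 (value 2).

1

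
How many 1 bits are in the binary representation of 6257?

6257 = 1100001110001
Count the 1s: 1 + 1 + 1 + 1 + 1 + 1 = 6

6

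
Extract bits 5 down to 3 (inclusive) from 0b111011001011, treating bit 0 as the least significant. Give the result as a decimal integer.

v = 111011001011
Shift right by 3: 111011001
Mask low 3 bits: 001 = 1

1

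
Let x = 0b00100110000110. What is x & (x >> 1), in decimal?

x = 100110000110 = 2438
x>>1 = 010011000011
AND  = 000010000010 = 130
(x & (x >> 1) has a 1 wherever x has two consecutive 1 bits.)

130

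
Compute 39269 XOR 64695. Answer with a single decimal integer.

26066

39269 = 1001100101100101
64695 = 1111110010110111
XOR → 0110010111010010 = 26066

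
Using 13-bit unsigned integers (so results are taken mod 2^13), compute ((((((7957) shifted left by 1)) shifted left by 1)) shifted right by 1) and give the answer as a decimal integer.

7957 = 1111100010101
→ shifted left by 1 (mod 2^13) → 1111000101010 = 7722
→ shifted left by 1 (mod 2^13) → 1110001010100 = 7252
→ shifted right by 1 → 0111000101010 = 3626

3626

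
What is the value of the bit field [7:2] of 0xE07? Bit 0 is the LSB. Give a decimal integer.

v = 111000000111
Shift right by 2: 1110000001
Mask low 6 bits: 000001 = 1

1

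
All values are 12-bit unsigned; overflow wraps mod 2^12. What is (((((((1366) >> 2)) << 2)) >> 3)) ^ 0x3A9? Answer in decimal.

1366 = 010101010110
→ >> 2 → 000101010101 = 341
→ << 2 (mod 2^12) → 010101010100 = 1364
→ >> 3 → 000010101010 = 170
0x3A9 = 001110101001
→ ^ → 001100000011 = 771

771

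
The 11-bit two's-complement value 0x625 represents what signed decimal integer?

-475

pattern = 11000100101 (MSB is 1 ⇒ negative)
Invert: 00111011010, add 1 → 00111011011 = 475, so the value is -475.
(Equivalently: 1573 - 2^11 = 1573 - 2048 = -475.)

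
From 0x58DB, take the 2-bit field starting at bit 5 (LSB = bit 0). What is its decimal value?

v = 101100011011011
Shift right by 5: 1011000110
Mask low 2 bits: 10 = 2

2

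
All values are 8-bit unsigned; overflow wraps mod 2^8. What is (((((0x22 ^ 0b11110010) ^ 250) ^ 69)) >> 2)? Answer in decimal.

27

0x22 = 00100010
0b11110010 = 11110010
→ ^ → 11010000 = 208
250 = 11111010
→ ^ → 00101010 = 42
69 = 01000101
→ ^ → 01101111 = 111
→ >> 2 → 00011011 = 27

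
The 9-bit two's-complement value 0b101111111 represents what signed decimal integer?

-129

pattern = 101111111 (MSB is 1 ⇒ negative)
Invert: 010000000, add 1 → 010000001 = 129, so the value is -129.
(Equivalently: 383 - 2^9 = 383 - 512 = -129.)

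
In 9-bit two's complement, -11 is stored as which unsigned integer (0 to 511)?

501

11 in 9 bits: 000001011
Invert: 111110100
Add 1:  111110101 = 501
(Check: 2^9 - 11 = 512 - 11 = 501.)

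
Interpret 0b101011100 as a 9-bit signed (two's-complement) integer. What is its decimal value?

-164

pattern = 101011100 (MSB is 1 ⇒ negative)
Invert: 010100011, add 1 → 010100100 = 164, so the value is -164.
(Equivalently: 348 - 2^9 = 348 - 512 = -164.)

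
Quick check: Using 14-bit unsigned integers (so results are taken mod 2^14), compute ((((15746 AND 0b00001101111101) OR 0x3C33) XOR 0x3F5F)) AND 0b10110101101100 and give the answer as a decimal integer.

15746 = 11110110000010
0b00001101111101 = 00001101111101
→ AND → 00000100000000 = 256
0x3C33 = 11110000110011
→ OR → 11110100110011 = 15667
0x3F5F = 11111101011111
→ XOR → 00001001101100 = 620
0b10110101101100 = 10110101101100
→ AND → 00000001101100 = 108

108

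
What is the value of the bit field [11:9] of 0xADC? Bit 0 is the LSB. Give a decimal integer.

v = 101011011100
Shift right by 9: 101
Mask low 3 bits: 101 = 5

5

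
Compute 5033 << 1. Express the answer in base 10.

10066

5033 = 01001110101001
shift left by 1 → 10011101010010 = 10066
(equivalently, 5033 × 2^1 = 5033 × 2)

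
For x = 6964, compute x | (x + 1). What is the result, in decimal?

x = 1101100110100 = 6964
x + 1 = 1101100110101
OR    = 1101100110101 = 6965
(x | (x + 1) sets the lowest cleared bit.)

6965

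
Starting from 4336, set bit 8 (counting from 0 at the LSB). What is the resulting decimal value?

4592

x = 01000011110000
bit 8 is currently 0; set it via x | (1 << 8) = x | 256
→ 01000111110000 = 4592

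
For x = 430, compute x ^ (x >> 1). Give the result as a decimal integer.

x = 110101110 = 430
x>>1 = 011010111
XOR  = 101111001 = 377
(x ^ (x >> 1) gives the standard binary-reflected Gray code of x.)

377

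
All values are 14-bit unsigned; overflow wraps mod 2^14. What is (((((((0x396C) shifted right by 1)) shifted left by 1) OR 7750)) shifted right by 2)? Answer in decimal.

4059

0x396C = 11100101101100
→ shifted right by 1 → 01110010110110 = 7350
→ shifted left by 1 (mod 2^14) → 11100101101100 = 14700
7750 = 01111001000110
→ OR → 11111101101110 = 16238
→ shifted right by 2 → 00111111011011 = 4059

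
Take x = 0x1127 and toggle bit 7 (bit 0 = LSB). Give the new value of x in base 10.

x = 1000100100111
bit 7 is currently 0; toggle it via x ^ (1 << 7) = x ^ 128
→ 1000110100111 = 4519

4519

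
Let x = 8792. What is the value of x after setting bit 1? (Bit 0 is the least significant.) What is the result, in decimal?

x = 10001001011000
bit 1 is currently 0; set it via x | (1 << 1) = x | 2
→ 10001001011010 = 8794

8794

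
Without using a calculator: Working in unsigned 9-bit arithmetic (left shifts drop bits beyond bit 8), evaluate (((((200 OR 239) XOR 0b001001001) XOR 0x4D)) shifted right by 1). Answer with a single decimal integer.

200 = 011001000
239 = 011101111
→ OR → 011101111 = 239
0b001001001 = 001001001
→ XOR → 010100110 = 166
0x4D = 001001101
→ XOR → 011101011 = 235
→ shifted right by 1 → 001110101 = 117

117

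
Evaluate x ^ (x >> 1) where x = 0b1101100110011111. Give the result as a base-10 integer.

46416

x = 1101100110011111 = 55711
x>>1 = 0110110011001111
XOR  = 1011010101010000 = 46416
(x ^ (x >> 1) gives the standard binary-reflected Gray code of x.)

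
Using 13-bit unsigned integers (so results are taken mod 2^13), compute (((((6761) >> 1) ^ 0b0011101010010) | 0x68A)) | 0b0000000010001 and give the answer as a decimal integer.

3839

6761 = 1101001101001
→ >> 1 → 0110100110100 = 3380
0b0011101010010 = 0011101010010
→ ^ → 0101001100110 = 2662
0x68A = 0011010001010
→ | → 0111011101110 = 3822
0b0000000010001 = 0000000010001
→ | → 0111011111111 = 3839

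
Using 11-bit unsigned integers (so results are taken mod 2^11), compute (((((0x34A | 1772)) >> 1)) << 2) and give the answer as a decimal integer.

2012

0x34A = 01101001010
1772 = 11011101100
→ | → 11111101110 = 2030
→ >> 1 → 01111110111 = 1015
→ << 2 (mod 2^11) → 11111011100 = 2012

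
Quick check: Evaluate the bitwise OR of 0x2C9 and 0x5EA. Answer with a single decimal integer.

2027

0x2C9 = 01011001001
0x5EA = 10111101010
 OR → 11111101011 = 2027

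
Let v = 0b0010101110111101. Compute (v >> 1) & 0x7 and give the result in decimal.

v = 0010101110111101
Shift right by 1: 001010111011110
Mask low 3 bits: 110 = 6

6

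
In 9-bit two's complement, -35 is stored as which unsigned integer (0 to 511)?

35 in 9 bits: 000100011
Invert: 111011100
Add 1:  111011101 = 477
(Check: 2^9 - 35 = 512 - 35 = 477.)

477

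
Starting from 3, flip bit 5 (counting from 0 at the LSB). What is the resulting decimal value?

35

x = 00000000000011
bit 5 is currently 0; toggle it via x ^ (1 << 5) = x ^ 32
→ 00000000100011 = 35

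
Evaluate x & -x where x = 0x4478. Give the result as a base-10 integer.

x = 100010001111000 = 17528
-x (two's complement) = …011101110001000
AND   = 000000000001000 = 8
(x & -x isolates the lowest set bit of x.)

8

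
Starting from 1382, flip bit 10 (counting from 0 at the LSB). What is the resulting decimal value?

x = 10101100110
bit 10 is currently 1; toggle it via x ^ (1 << 10) = x ^ 1024
→ 00101100110 = 358

358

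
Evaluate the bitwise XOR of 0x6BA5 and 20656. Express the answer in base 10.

15125

0x6BA5 = 110101110100101
20656 = 101000010110000
XOR → 011101100010101 = 15125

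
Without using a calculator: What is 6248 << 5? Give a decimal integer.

6248 = 000001100001101000
shift left by 5 → 110000110100000000 = 199936
(equivalently, 6248 × 2^5 = 6248 × 32)

199936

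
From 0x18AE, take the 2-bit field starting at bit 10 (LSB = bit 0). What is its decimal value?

v = 1100010101110
Shift right by 10: 110
Mask low 2 bits: 10 = 2

2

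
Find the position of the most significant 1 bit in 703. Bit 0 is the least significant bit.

703 = 1010111111
The topmost 1 is at position 9 (since 2^9 = 512 ≤ 703 < 1024).

9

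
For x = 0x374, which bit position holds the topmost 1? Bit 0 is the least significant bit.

0x374 = 1101110100
The topmost 1 is at position 9 (since 2^9 = 512 ≤ 884 < 1024).

9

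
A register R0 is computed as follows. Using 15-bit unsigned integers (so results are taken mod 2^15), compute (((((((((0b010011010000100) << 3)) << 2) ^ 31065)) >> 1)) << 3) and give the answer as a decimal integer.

0b010011010000100 = 010011010000100
→ << 3 (mod 2^15) → 011010000100000 = 13344
→ << 2 (mod 2^15) → 101000010000000 = 20608
31065 = 111100101011001
→ ^ → 010100111011001 = 10713
→ >> 1 → 001010011101100 = 5356
→ << 3 (mod 2^15) → 010011101100000 = 10080

10080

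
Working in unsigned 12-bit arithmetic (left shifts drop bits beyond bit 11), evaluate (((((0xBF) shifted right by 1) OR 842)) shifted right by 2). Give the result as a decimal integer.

215

0xBF = 000010111111
→ shifted right by 1 → 000001011111 = 95
842 = 001101001010
→ OR → 001101011111 = 863
→ shifted right by 2 → 000011010111 = 215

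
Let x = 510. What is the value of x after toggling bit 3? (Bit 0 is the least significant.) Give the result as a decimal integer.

x = 0111111110
bit 3 is currently 1; toggle it via x ^ (1 << 3) = x ^ 8
→ 0111110110 = 502

502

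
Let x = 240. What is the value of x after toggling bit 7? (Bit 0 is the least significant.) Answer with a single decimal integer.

x = 11110000
bit 7 is currently 1; toggle it via x ^ (1 << 7) = x ^ 128
→ 01110000 = 112

112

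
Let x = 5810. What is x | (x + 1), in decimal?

x = 1011010110010 = 5810
x + 1 = 1011010110011
OR    = 1011010110011 = 5811
(x | (x + 1) sets the lowest cleared bit.)

5811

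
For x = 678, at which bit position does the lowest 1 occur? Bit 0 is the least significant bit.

678 = 1010100110
Trailing zeros: 1, so the lowest set bit is bit 1 (value 2).

1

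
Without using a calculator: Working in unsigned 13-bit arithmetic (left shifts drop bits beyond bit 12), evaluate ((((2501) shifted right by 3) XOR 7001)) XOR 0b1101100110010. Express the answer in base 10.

2501 = 0100111000101
→ shifted right by 3 → 0000100111000 = 312
7001 = 1101101011001
→ XOR → 1101001100001 = 6753
0b1101100110010 = 1101100110010
→ XOR → 0000101010011 = 339

339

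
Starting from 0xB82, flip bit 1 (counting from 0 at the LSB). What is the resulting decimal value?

x = 101110000010
bit 1 is currently 1; toggle it via x ^ (1 << 1) = x ^ 2
→ 101110000000 = 2944

2944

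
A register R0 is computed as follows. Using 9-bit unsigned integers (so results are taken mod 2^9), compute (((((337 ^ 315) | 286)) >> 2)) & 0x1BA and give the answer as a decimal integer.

26

337 = 101010001
315 = 100111011
→ ^ → 001101010 = 106
286 = 100011110
→ | → 101111110 = 382
→ >> 2 → 001011111 = 95
0x1BA = 110111010
→ & → 000011010 = 26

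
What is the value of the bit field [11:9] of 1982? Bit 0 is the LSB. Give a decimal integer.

3

v = 011110111110
Shift right by 9: 011
Mask low 3 bits: 011 = 3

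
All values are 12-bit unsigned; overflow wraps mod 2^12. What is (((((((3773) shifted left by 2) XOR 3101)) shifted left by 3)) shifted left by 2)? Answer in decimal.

3773 = 111010111101
→ shifted left by 2 (mod 2^12) → 101011110100 = 2804
3101 = 110000011101
→ XOR → 011011101001 = 1769
→ shifted left by 3 (mod 2^12) → 011101001000 = 1864
→ shifted left by 2 (mod 2^12) → 110100100000 = 3360

3360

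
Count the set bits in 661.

5

661 = 1010010101
Count the 1s: 1 + 1 + 1 + 1 + 1 = 5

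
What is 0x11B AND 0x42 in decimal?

0x11B = 100011011
0x42 = 001000010
AND → 000000010 = 2

2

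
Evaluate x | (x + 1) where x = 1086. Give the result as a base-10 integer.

1087

x = 10000111110 = 1086
x + 1 = 10000111111
OR    = 10000111111 = 1087
(x | (x + 1) sets the lowest cleared bit.)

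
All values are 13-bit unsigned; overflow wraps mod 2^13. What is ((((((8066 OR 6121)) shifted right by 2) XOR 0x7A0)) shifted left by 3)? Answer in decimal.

8066 = 1111110000010
6121 = 1011111101001
→ OR → 1111111101011 = 8171
→ shifted right by 2 → 0011111111010 = 2042
0x7A0 = 0011110100000
→ XOR → 0000001011010 = 90
→ shifted left by 3 (mod 2^13) → 0001011010000 = 720

720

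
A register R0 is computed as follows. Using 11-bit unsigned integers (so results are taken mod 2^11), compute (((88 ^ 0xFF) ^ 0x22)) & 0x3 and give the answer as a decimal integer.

1

88 = 00001011000
0xFF = 00011111111
→ ^ → 00010100111 = 167
0x22 = 00000100010
→ ^ → 00010000101 = 133
0x3 = 00000000011
→ & → 00000000001 = 1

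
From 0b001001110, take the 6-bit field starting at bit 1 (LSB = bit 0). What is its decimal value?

v = 001001110
Shift right by 1: 00100111
Mask low 6 bits: 100111 = 39

39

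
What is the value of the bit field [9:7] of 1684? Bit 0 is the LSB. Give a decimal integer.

5

v = 11010010100
Shift right by 7: 1101
Mask low 3 bits: 101 = 5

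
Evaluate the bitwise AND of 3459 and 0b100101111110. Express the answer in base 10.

3459 = 110110000011
b = 100101111110
AND → 100100000010 = 2306

2306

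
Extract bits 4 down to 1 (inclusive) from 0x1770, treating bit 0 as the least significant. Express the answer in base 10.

v = 1011101110000
Shift right by 1: 101110111000
Mask low 4 bits: 1000 = 8

8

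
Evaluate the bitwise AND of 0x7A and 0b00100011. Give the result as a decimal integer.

34

0x7A = 1111010
b = 0100011
AND → 0100010 = 34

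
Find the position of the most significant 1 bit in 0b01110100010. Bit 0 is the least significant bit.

0b01110100010 = 1110100010
The topmost 1 is at position 9 (since 2^9 = 512 ≤ 930 < 1024).

9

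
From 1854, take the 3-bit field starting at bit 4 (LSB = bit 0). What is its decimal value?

3

v = 11100111110
Shift right by 4: 1110011
Mask low 3 bits: 011 = 3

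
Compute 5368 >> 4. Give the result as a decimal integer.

335

5368 = 1010011111000
shift right by 4 → 0000101001111 = 335
(equivalently, floor(5368 / 16))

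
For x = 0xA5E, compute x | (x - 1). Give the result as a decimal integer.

2655

x = 101001011110 = 2654
x - 1 = 101001011101
OR    = 101001011111 = 2655
(x | (x - 1) sets all bits below the lowest set bit.)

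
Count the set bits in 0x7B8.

7

0x7B8 = 11110111000
Count the 1s: 1 + 1 + 1 + 1 + 1 + 1 + 1 = 7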